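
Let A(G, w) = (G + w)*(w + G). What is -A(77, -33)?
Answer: -1936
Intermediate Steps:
A(G, w) = (G + w)² (A(G, w) = (G + w)*(G + w) = (G + w)²)
-A(77, -33) = -(77 - 33)² = -1*44² = -1*1936 = -1936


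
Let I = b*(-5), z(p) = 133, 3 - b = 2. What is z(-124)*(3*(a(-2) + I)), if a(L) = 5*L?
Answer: -5985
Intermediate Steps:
b = 1 (b = 3 - 1*2 = 3 - 2 = 1)
I = -5 (I = 1*(-5) = -5)
z(-124)*(3*(a(-2) + I)) = 133*(3*(5*(-2) - 5)) = 133*(3*(-10 - 5)) = 133*(3*(-15)) = 133*(-45) = -5985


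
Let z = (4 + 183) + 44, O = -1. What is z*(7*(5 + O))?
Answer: 6468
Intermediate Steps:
z = 231 (z = 187 + 44 = 231)
z*(7*(5 + O)) = 231*(7*(5 - 1)) = 231*(7*4) = 231*28 = 6468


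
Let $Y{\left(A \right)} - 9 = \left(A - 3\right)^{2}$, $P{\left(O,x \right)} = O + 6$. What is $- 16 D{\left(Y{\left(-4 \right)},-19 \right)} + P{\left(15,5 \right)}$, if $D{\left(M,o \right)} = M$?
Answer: $-907$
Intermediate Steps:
$P{\left(O,x \right)} = 6 + O$
$Y{\left(A \right)} = 9 + \left(-3 + A\right)^{2}$ ($Y{\left(A \right)} = 9 + \left(A - 3\right)^{2} = 9 + \left(-3 + A\right)^{2}$)
$- 16 D{\left(Y{\left(-4 \right)},-19 \right)} + P{\left(15,5 \right)} = - 16 \left(9 + \left(-3 - 4\right)^{2}\right) + \left(6 + 15\right) = - 16 \left(9 + \left(-7\right)^{2}\right) + 21 = - 16 \left(9 + 49\right) + 21 = \left(-16\right) 58 + 21 = -928 + 21 = -907$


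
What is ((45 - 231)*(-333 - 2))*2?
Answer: 124620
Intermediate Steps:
((45 - 231)*(-333 - 2))*2 = -186*(-335)*2 = 62310*2 = 124620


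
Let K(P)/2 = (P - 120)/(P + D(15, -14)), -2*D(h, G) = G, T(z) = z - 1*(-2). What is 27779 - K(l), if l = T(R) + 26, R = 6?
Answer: 1139111/41 ≈ 27783.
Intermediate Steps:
T(z) = 2 + z (T(z) = z + 2 = 2 + z)
D(h, G) = -G/2
l = 34 (l = (2 + 6) + 26 = 8 + 26 = 34)
K(P) = 2*(-120 + P)/(7 + P) (K(P) = 2*((P - 120)/(P - ½*(-14))) = 2*((-120 + P)/(P + 7)) = 2*((-120 + P)/(7 + P)) = 2*(-120 + P)/(7 + P))
27779 - K(l) = 27779 - 2*(-120 + 34)/(7 + 34) = 27779 - 2*(-86)/41 = 27779 - 1*(-172/41) = 27779 + 172/41 = 1139111/41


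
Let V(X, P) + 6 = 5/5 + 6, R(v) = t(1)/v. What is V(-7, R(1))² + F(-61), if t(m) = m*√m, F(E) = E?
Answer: -60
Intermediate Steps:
t(m) = m^(3/2)
R(v) = 1/v (R(v) = 1^(3/2)/v = 1/v)
V(X, P) = 1 (V(X, P) = -6 + (5/5 + 6) = -6 + (5*(⅕) + 6) = -6 + (1 + 6) = -6 + 7 = 1)
V(-7, R(1))² + F(-61) = 1² - 61 = 1 - 61 = -60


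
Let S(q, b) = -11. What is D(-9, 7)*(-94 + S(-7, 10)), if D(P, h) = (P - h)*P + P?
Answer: -14175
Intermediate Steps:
D(P, h) = P + P*(P - h) (D(P, h) = P*(P - h) + P = P + P*(P - h))
D(-9, 7)*(-94 + S(-7, 10)) = (-9*(1 - 9 - 1*7))*(-94 - 11) = -9*(1 - 9 - 7)*(-105) = -9*(-15)*(-105) = 135*(-105) = -14175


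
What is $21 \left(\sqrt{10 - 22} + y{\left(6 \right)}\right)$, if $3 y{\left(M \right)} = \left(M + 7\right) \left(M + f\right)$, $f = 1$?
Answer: $637 + 42 i \sqrt{3} \approx 637.0 + 72.746 i$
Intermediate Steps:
$y{\left(M \right)} = \frac{\left(1 + M\right) \left(7 + M\right)}{3}$ ($y{\left(M \right)} = \frac{\left(M + 7\right) \left(M + 1\right)}{3} = \frac{\left(7 + M\right) \left(1 + M\right)}{3} = \frac{\left(1 + M\right) \left(7 + M\right)}{3}$)
$21 \left(\sqrt{10 - 22} + y{\left(6 \right)}\right) = 21 \left(\sqrt{10 - 22} + \left(\frac{7}{3} + \frac{6^{2}}{3} + \frac{8}{3} \cdot 6\right)\right) = 21 \left(\sqrt{-12} + \left(\frac{7}{3} + \frac{1}{3} \cdot 36 + 16\right)\right) = 21 \left(2 i \sqrt{3} + \left(\frac{7}{3} + 12 + 16\right)\right) = 21 \left(2 i \sqrt{3} + \frac{91}{3}\right) = 21 \left(\frac{91}{3} + 2 i \sqrt{3}\right) = 637 + 42 i \sqrt{3}$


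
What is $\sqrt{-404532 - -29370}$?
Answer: $i \sqrt{375162} \approx 612.5 i$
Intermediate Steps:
$\sqrt{-404532 - -29370} = \sqrt{-404532 + \left(-124999 + 154369\right)} = \sqrt{-404532 + 29370} = \sqrt{-375162} = i \sqrt{375162}$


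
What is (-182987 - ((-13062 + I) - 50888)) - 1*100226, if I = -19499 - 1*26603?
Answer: -173161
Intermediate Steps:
I = -46102 (I = -19499 - 26603 = -46102)
(-182987 - ((-13062 + I) - 50888)) - 1*100226 = (-182987 - ((-13062 - 46102) - 50888)) - 1*100226 = (-182987 - (-59164 - 50888)) - 100226 = (-182987 - 1*(-110052)) - 100226 = (-182987 + 110052) - 100226 = -72935 - 100226 = -173161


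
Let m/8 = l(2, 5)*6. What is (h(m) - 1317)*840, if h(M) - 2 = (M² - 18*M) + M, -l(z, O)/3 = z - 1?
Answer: 18369960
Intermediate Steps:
l(z, O) = 3 - 3*z (l(z, O) = -3*(z - 1) = -3*(-1 + z) = 3 - 3*z)
m = -144 (m = 8*((3 - 3*2)*6) = 8*((3 - 6)*6) = 8*(-3*6) = 8*(-18) = -144)
h(M) = 2 + M² - 17*M (h(M) = 2 + ((M² - 18*M) + M) = 2 + (M² - 17*M) = 2 + M² - 17*M)
(h(m) - 1317)*840 = ((2 + (-144)² - 17*(-144)) - 1317)*840 = ((2 + 20736 + 2448) - 1317)*840 = (23186 - 1317)*840 = 21869*840 = 18369960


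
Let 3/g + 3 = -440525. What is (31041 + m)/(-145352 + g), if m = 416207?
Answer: -197025266944/64031625859 ≈ -3.0770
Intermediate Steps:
g = -3/440528 (g = 3/(-3 - 440525) = 3/(-440528) = 3*(-1/440528) = -3/440528 ≈ -6.8100e-6)
(31041 + m)/(-145352 + g) = (31041 + 416207)/(-145352 - 3/440528) = 447248/(-64031625859/440528) = 447248*(-440528/64031625859) = -197025266944/64031625859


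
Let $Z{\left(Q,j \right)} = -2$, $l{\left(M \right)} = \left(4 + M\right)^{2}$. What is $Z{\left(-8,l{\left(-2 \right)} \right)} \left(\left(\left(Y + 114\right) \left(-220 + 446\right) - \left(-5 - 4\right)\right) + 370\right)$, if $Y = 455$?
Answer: $-257946$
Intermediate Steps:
$Z{\left(-8,l{\left(-2 \right)} \right)} \left(\left(\left(Y + 114\right) \left(-220 + 446\right) - \left(-5 - 4\right)\right) + 370\right) = - 2 \left(\left(\left(455 + 114\right) \left(-220 + 446\right) - \left(-5 - 4\right)\right) + 370\right) = - 2 \left(\left(569 \cdot 226 - -9\right) + 370\right) = - 2 \left(\left(128594 + 9\right) + 370\right) = - 2 \left(128603 + 370\right) = \left(-2\right) 128973 = -257946$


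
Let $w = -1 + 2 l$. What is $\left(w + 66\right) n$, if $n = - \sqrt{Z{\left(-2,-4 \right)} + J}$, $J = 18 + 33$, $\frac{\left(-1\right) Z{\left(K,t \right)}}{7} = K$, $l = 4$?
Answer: $- 73 \sqrt{65} \approx -588.54$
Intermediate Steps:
$Z{\left(K,t \right)} = - 7 K$
$J = 51$
$n = - \sqrt{65}$ ($n = - \sqrt{\left(-7\right) \left(-2\right) + 51} = - \sqrt{14 + 51} = - \sqrt{65} \approx -8.0623$)
$w = 7$ ($w = -1 + 2 \cdot 4 = -1 + 8 = 7$)
$\left(w + 66\right) n = \left(7 + 66\right) \left(- \sqrt{65}\right) = 73 \left(- \sqrt{65}\right) = - 73 \sqrt{65}$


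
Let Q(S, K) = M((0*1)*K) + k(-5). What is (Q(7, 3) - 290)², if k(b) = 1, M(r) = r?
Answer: 83521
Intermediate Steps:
Q(S, K) = 1 (Q(S, K) = (0*1)*K + 1 = 0*K + 1 = 0 + 1 = 1)
(Q(7, 3) - 290)² = (1 - 290)² = (-289)² = 83521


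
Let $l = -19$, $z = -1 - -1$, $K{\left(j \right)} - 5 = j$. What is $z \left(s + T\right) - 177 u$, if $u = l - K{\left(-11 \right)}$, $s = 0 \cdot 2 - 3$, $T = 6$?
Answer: $2301$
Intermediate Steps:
$s = -3$ ($s = 0 - 3 = -3$)
$K{\left(j \right)} = 5 + j$
$z = 0$ ($z = -1 + 1 = 0$)
$u = -13$ ($u = -19 - \left(5 - 11\right) = -19 - -6 = -19 + 6 = -13$)
$z \left(s + T\right) - 177 u = 0 \left(-3 + 6\right) - -2301 = 0 \cdot 3 + 2301 = 0 + 2301 = 2301$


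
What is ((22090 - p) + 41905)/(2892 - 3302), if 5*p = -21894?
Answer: -341869/2050 ≈ -166.77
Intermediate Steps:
p = -21894/5 (p = (⅕)*(-21894) = -21894/5 ≈ -4378.8)
((22090 - p) + 41905)/(2892 - 3302) = ((22090 - 1*(-21894/5)) + 41905)/(2892 - 3302) = ((22090 + 21894/5) + 41905)/(-410) = (132344/5 + 41905)*(-1/410) = (341869/5)*(-1/410) = -341869/2050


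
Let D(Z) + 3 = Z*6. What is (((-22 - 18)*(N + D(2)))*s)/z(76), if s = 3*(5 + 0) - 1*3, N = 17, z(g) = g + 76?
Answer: -1560/19 ≈ -82.105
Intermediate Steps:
z(g) = 76 + g
D(Z) = -3 + 6*Z (D(Z) = -3 + Z*6 = -3 + 6*Z)
s = 12 (s = 3*5 - 3 = 15 - 3 = 12)
(((-22 - 18)*(N + D(2)))*s)/z(76) = (((-22 - 18)*(17 + (-3 + 6*2)))*12)/(76 + 76) = (-40*(17 + (-3 + 12))*12)/152 = (-40*(17 + 9)*12)*(1/152) = (-40*26*12)*(1/152) = -1040*12*(1/152) = -12480*1/152 = -1560/19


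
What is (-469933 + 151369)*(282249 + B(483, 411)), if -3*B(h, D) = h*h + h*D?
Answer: -44062179660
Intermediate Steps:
B(h, D) = -h**2/3 - D*h/3 (B(h, D) = -(h*h + h*D)/3 = -(h**2 + D*h)/3 = -h**2/3 - D*h/3)
(-469933 + 151369)*(282249 + B(483, 411)) = (-469933 + 151369)*(282249 - 1/3*483*(411 + 483)) = -318564*(282249 - 1/3*483*894) = -318564*(282249 - 143934) = -318564*138315 = -44062179660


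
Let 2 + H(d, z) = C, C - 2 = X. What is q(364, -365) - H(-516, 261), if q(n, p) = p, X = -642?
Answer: 277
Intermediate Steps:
C = -640 (C = 2 - 642 = -640)
H(d, z) = -642 (H(d, z) = -2 - 640 = -642)
q(364, -365) - H(-516, 261) = -365 - 1*(-642) = -365 + 642 = 277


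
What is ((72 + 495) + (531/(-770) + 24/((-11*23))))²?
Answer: 831027322449/2592100 ≈ 3.2060e+5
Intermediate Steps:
((72 + 495) + (531/(-770) + 24/((-11*23))))² = (567 + (531*(-1/770) + 24/(-253)))² = (567 + (-531/770 + 24*(-1/253)))² = (567 + (-531/770 - 24/253))² = (567 - 1263/1610)² = (911607/1610)² = 831027322449/2592100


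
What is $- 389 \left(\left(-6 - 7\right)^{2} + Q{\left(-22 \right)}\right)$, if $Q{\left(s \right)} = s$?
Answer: $-57183$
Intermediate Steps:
$- 389 \left(\left(-6 - 7\right)^{2} + Q{\left(-22 \right)}\right) = - 389 \left(\left(-6 - 7\right)^{2} - 22\right) = - 389 \left(\left(-13\right)^{2} - 22\right) = - 389 \left(169 - 22\right) = \left(-389\right) 147 = -57183$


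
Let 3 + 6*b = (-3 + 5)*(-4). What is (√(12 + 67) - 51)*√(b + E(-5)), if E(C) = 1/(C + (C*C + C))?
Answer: I*√1590*(-51 + √79)/30 ≈ -55.973*I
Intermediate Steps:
b = -11/6 (b = -½ + ((-3 + 5)*(-4))/6 = -½ + (2*(-4))/6 = -½ + (⅙)*(-8) = -½ - 4/3 = -11/6 ≈ -1.8333)
E(C) = 1/(C² + 2*C) (E(C) = 1/(C + (C² + C)) = 1/(C + (C + C²)) = 1/(C² + 2*C))
(√(12 + 67) - 51)*√(b + E(-5)) = (√(12 + 67) - 51)*√(-11/6 + 1/((-5)*(2 - 5))) = (√79 - 51)*√(-11/6 - ⅕/(-3)) = (-51 + √79)*√(-11/6 - ⅕*(-⅓)) = (-51 + √79)*√(-11/6 + 1/15) = (-51 + √79)*√(-53/30) = (-51 + √79)*(I*√1590/30) = I*√1590*(-51 + √79)/30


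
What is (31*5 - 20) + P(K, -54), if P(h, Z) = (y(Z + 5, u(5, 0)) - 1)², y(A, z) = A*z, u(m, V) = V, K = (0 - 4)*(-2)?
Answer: 136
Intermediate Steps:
K = 8 (K = -4*(-2) = 8)
P(h, Z) = 1 (P(h, Z) = ((Z + 5)*0 - 1)² = ((5 + Z)*0 - 1)² = (0 - 1)² = (-1)² = 1)
(31*5 - 20) + P(K, -54) = (31*5 - 20) + 1 = (155 - 20) + 1 = 135 + 1 = 136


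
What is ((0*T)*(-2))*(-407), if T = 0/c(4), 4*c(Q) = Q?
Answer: 0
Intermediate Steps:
c(Q) = Q/4
T = 0 (T = 0/(((¼)*4)) = 0/1 = 0*1 = 0)
((0*T)*(-2))*(-407) = ((0*0)*(-2))*(-407) = (0*(-2))*(-407) = 0*(-407) = 0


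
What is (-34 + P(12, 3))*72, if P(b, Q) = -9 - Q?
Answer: -3312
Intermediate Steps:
(-34 + P(12, 3))*72 = (-34 + (-9 - 1*3))*72 = (-34 + (-9 - 3))*72 = (-34 - 12)*72 = -46*72 = -3312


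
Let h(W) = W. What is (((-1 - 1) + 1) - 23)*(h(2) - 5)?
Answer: 72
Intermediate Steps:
(((-1 - 1) + 1) - 23)*(h(2) - 5) = (((-1 - 1) + 1) - 23)*(2 - 5) = ((-2 + 1) - 23)*(-3) = (-1 - 23)*(-3) = -24*(-3) = 72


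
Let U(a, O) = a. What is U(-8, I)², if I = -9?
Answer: 64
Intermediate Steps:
U(-8, I)² = (-8)² = 64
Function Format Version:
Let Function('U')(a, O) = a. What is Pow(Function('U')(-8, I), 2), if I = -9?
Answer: 64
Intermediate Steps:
Pow(Function('U')(-8, I), 2) = Pow(-8, 2) = 64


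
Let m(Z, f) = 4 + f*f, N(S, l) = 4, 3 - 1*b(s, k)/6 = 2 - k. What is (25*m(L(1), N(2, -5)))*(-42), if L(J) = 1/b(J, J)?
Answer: -21000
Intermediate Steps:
b(s, k) = 6 + 6*k (b(s, k) = 18 - 6*(2 - k) = 18 + (-12 + 6*k) = 6 + 6*k)
L(J) = 1/(6 + 6*J)
m(Z, f) = 4 + f²
(25*m(L(1), N(2, -5)))*(-42) = (25*(4 + 4²))*(-42) = (25*(4 + 16))*(-42) = (25*20)*(-42) = 500*(-42) = -21000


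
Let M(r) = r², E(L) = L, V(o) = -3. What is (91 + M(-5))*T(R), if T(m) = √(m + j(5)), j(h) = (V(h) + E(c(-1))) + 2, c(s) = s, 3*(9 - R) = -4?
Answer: 580*√3/3 ≈ 334.86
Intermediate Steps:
R = 31/3 (R = 9 - ⅓*(-4) = 9 + 4/3 = 31/3 ≈ 10.333)
j(h) = -2 (j(h) = (-3 - 1) + 2 = -4 + 2 = -2)
T(m) = √(-2 + m) (T(m) = √(m - 2) = √(-2 + m))
(91 + M(-5))*T(R) = (91 + (-5)²)*√(-2 + 31/3) = (91 + 25)*√(25/3) = 116*(5*√3/3) = 580*√3/3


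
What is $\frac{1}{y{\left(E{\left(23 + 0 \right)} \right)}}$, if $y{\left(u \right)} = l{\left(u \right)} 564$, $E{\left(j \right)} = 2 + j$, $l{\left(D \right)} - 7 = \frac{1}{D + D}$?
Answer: $\frac{25}{98982} \approx 0.00025257$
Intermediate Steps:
$l{\left(D \right)} = 7 + \frac{1}{2 D}$ ($l{\left(D \right)} = 7 + \frac{1}{D + D} = 7 + \frac{1}{2 D}$)
$y{\left(u \right)} = 3948 + \frac{282}{u}$ ($y{\left(u \right)} = \left(7 + \frac{1}{2 u}\right) 564 = 3948 + \frac{282}{u}$)
$\frac{1}{y{\left(E{\left(23 + 0 \right)} \right)}} = \frac{1}{3948 + \frac{282}{2 + \left(23 + 0\right)}} = \frac{1}{3948 + \frac{282}{2 + 23}} = \frac{1}{3948 + \frac{282}{25}} = \frac{1}{\frac{98982}{25}} = \frac{25}{98982}$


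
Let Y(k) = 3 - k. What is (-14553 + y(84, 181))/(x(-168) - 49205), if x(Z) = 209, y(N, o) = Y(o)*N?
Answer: 9835/16332 ≈ 0.60219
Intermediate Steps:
y(N, o) = N*(3 - o) (y(N, o) = (3 - o)*N = N*(3 - o))
(-14553 + y(84, 181))/(x(-168) - 49205) = (-14553 + 84*(3 - 1*181))/(209 - 49205) = (-14553 + 84*(3 - 181))/(-48996) = (-14553 + 84*(-178))*(-1/48996) = (-14553 - 14952)*(-1/48996) = -29505*(-1/48996) = 9835/16332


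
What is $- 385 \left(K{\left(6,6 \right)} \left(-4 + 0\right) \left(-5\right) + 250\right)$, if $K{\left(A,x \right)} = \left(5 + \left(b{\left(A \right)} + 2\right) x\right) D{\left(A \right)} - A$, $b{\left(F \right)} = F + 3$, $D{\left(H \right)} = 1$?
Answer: $-596750$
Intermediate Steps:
$b{\left(F \right)} = 3 + F$
$K{\left(A,x \right)} = 5 - A + x \left(5 + A\right)$ ($K{\left(A,x \right)} = \left(5 + \left(\left(3 + A\right) + 2\right) x\right) 1 - A = \left(5 + \left(5 + A\right) x\right) 1 - A = \left(5 + x \left(5 + A\right)\right) 1 - A = \left(5 + x \left(5 + A\right)\right) - A = 5 - A + x \left(5 + A\right)$)
$- 385 \left(K{\left(6,6 \right)} \left(-4 + 0\right) \left(-5\right) + 250\right) = - 385 \left(\left(5 - 6 + 5 \cdot 6 + 6 \cdot 6\right) \left(-4 + 0\right) \left(-5\right) + 250\right) = - 385 \left(\left(5 - 6 + 30 + 36\right) \left(\left(-4\right) \left(-5\right)\right) + 250\right) = - 385 \left(65 \cdot 20 + 250\right) = - 385 \left(1300 + 250\right) = \left(-385\right) 1550 = -596750$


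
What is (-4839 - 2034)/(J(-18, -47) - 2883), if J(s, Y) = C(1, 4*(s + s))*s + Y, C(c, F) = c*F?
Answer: 6873/338 ≈ 20.334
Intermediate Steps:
C(c, F) = F*c
J(s, Y) = Y + 8*s² (J(s, Y) = ((4*(s + s))*1)*s + Y = ((4*(2*s))*1)*s + Y = ((8*s)*1)*s + Y = (8*s)*s + Y = 8*s² + Y = Y + 8*s²)
(-4839 - 2034)/(J(-18, -47) - 2883) = (-4839 - 2034)/((-47 + 8*(-18)²) - 2883) = -6873/((-47 + 8*324) - 2883) = -6873/((-47 + 2592) - 2883) = -6873/(2545 - 2883) = -6873/(-338) = -6873*(-1/338) = 6873/338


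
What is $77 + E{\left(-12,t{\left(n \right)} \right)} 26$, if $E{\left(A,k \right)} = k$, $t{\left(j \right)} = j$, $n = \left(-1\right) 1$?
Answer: $51$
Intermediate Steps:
$n = -1$
$77 + E{\left(-12,t{\left(n \right)} \right)} 26 = 77 - 26 = 51$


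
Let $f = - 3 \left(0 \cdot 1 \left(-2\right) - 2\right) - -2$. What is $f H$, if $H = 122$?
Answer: $976$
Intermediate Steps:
$f = 8$ ($f = - 3 \left(0 \left(-2\right) - 2\right) + 2 = - 3 \left(0 - 2\right) + 2 = \left(-3\right) \left(-2\right) + 2 = 6 + 2 = 8$)
$f H = 8 \cdot 122 = 976$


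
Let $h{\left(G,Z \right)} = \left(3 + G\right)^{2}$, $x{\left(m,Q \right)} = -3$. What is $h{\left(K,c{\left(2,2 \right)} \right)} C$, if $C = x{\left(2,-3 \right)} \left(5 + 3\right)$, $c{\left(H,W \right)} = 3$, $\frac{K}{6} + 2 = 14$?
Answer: $-135000$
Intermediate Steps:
$K = 72$ ($K = -12 + 6 \cdot 14 = -12 + 84 = 72$)
$C = -24$ ($C = - 3 \left(5 + 3\right) = \left(-3\right) 8 = -24$)
$h{\left(K,c{\left(2,2 \right)} \right)} C = \left(3 + 72\right)^{2} \left(-24\right) = 75^{2} \left(-24\right) = 5625 \left(-24\right) = -135000$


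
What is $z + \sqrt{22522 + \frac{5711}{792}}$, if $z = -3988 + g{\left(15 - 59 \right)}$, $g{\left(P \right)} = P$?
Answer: $-4032 + \frac{\sqrt{392548970}}{132} \approx -3881.9$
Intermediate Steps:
$z = -4032$ ($z = -3988 + \left(15 - 59\right) = -3988 - 44 = -4032$)
$z + \sqrt{22522 + \frac{5711}{792}} = -4032 + \sqrt{22522 + \frac{5711}{792}} = -4032 + \sqrt{\frac{17843135}{792}} = -4032 + \frac{\sqrt{392548970}}{132}$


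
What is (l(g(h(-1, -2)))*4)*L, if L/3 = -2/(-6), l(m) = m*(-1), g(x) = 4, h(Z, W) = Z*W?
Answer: -16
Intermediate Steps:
h(Z, W) = W*Z
l(m) = -m
L = 1 (L = 3*(-2/(-6)) = 3*(-2*(-⅙)) = 3*(⅓) = 1)
(l(g(h(-1, -2)))*4)*L = (-1*4*4)*1 = -4*4*1 = -16*1 = -16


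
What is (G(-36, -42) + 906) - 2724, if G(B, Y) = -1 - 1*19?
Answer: -1838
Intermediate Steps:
G(B, Y) = -20 (G(B, Y) = -1 - 19 = -20)
(G(-36, -42) + 906) - 2724 = (-20 + 906) - 2724 = 886 - 2724 = -1838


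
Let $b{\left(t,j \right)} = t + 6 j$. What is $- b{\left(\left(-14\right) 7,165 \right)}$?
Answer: $-892$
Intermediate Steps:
$- b{\left(\left(-14\right) 7,165 \right)} = - (\left(-14\right) 7 + 6 \cdot 165) = - (-98 + 990) = \left(-1\right) 892 = -892$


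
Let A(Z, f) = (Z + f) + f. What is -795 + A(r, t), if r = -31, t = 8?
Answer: -810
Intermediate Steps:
A(Z, f) = Z + 2*f
-795 + A(r, t) = -795 + (-31 + 2*8) = -795 + (-31 + 16) = -795 - 15 = -810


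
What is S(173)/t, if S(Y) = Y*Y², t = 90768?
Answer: 5177717/90768 ≈ 57.043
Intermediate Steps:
S(Y) = Y³
S(173)/t = 173³/90768 = 5177717*(1/90768) = 5177717/90768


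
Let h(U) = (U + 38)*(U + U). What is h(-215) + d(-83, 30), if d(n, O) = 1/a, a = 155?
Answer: 11797051/155 ≈ 76110.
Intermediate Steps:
h(U) = 2*U*(38 + U) (h(U) = (38 + U)*(2*U) = 2*U*(38 + U))
d(n, O) = 1/155
h(-215) + d(-83, 30) = 2*(-215)*(38 - 215) + 1/155 = 2*(-215)*(-177) + 1/155 = 76110 + 1/155 = 11797051/155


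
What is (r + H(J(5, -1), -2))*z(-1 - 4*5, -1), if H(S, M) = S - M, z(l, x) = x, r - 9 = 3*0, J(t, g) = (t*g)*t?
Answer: 14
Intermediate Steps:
J(t, g) = g*t**2 (J(t, g) = (g*t)*t = g*t**2)
r = 9 (r = 9 + 3*0 = 9 + 0 = 9)
(r + H(J(5, -1), -2))*z(-1 - 4*5, -1) = (9 + (-1*5**2 - 1*(-2)))*(-1) = (9 + (-1*25 + 2))*(-1) = (9 + (-25 + 2))*(-1) = (9 - 23)*(-1) = -14*(-1) = 14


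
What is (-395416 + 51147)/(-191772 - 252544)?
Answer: 344269/444316 ≈ 0.77483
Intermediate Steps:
(-395416 + 51147)/(-191772 - 252544) = -344269/(-444316) = -344269*(-1/444316) = 344269/444316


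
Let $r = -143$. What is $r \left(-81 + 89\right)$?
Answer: $-1144$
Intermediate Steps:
$r \left(-81 + 89\right) = - 143 \left(-81 + 89\right) = \left(-143\right) 8 = -1144$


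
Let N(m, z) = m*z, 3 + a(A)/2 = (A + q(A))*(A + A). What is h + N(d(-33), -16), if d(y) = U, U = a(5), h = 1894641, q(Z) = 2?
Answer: 1892497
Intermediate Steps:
a(A) = -6 + 4*A*(2 + A) (a(A) = -6 + 2*((A + 2)*(A + A)) = -6 + 2*((2 + A)*(2*A)) = -6 + 2*(2*A*(2 + A)) = -6 + 4*A*(2 + A))
U = 134 (U = -6 + 4*5² + 8*5 = -6 + 4*25 + 40 = -6 + 100 + 40 = 134)
d(y) = 134
h + N(d(-33), -16) = 1894641 + 134*(-16) = 1894641 - 2144 = 1892497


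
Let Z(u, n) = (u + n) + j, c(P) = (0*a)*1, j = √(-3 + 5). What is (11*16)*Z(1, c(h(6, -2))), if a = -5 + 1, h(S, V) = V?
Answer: 176 + 176*√2 ≈ 424.90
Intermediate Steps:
j = √2 ≈ 1.4142
a = -4
c(P) = 0 (c(P) = (0*(-4))*1 = 0*1 = 0)
Z(u, n) = n + u + √2 (Z(u, n) = (u + n) + √2 = (n + u) + √2 = n + u + √2)
(11*16)*Z(1, c(h(6, -2))) = (11*16)*(0 + 1 + √2) = 176*(1 + √2) = 176 + 176*√2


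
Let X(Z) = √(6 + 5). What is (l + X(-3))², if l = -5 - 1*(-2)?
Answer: (3 - √11)² ≈ 0.10025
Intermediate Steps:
l = -3 (l = -5 + 2 = -3)
X(Z) = √11
(l + X(-3))² = (-3 + √11)²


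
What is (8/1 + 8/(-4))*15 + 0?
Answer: 90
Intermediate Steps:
(8/1 + 8/(-4))*15 + 0 = (8*1 + 8*(-1/4))*15 + 0 = (8 - 2)*15 + 0 = 6*15 + 0 = 90 + 0 = 90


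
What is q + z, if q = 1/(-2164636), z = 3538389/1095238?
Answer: 3829661558083/1185395801684 ≈ 3.2307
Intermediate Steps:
z = 3538389/1095238 (z = 3538389*(1/1095238) = 3538389/1095238 ≈ 3.2307)
q = -1/2164636 ≈ -4.6197e-7
q + z = -1/2164636 + 3538389/1095238 = 3829661558083/1185395801684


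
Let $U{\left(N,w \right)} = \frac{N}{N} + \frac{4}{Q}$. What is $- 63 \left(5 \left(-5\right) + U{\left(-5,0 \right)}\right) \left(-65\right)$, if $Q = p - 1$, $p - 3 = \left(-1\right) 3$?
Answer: $-114660$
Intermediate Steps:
$p = 0$ ($p = 3 - 3 = 0$)
$Q = -1$ ($Q = 0 - 1 = -1$)
$U{\left(N,w \right)} = -3$ ($U{\left(N,w \right)} = \frac{N}{N} + \frac{4}{-1} = 1 + 4 \left(-1\right) = 1 - 4 = -3$)
$- 63 \left(5 \left(-5\right) + U{\left(-5,0 \right)}\right) \left(-65\right) = - 63 \left(5 \left(-5\right) - 3\right) \left(-65\right) = - 63 \left(-25 - 3\right) \left(-65\right) = \left(-63\right) \left(-28\right) \left(-65\right) = 1764 \left(-65\right) = -114660$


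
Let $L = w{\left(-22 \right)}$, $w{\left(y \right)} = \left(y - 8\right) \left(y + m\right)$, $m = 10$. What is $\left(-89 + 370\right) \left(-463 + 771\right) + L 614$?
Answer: $307588$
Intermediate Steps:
$w{\left(y \right)} = \left(-8 + y\right) \left(10 + y\right)$ ($w{\left(y \right)} = \left(y - 8\right) \left(y + 10\right) = \left(-8 + y\right) \left(10 + y\right)$)
$L = 360$ ($L = -80 + \left(-22\right)^{2} + 2 \left(-22\right) = -80 + 484 - 44 = 360$)
$\left(-89 + 370\right) \left(-463 + 771\right) + L 614 = \left(-89 + 370\right) \left(-463 + 771\right) + 360 \cdot 614 = 281 \cdot 308 + 221040 = 86548 + 221040 = 307588$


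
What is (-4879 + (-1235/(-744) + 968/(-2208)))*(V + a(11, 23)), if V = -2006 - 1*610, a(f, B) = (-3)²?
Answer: 72534165605/5704 ≈ 1.2716e+7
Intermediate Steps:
a(f, B) = 9
V = -2616 (V = -2006 - 610 = -2616)
(-4879 + (-1235/(-744) + 968/(-2208)))*(V + a(11, 23)) = (-4879 + (-1235/(-744) + 968/(-2208)))*(-2616 + 9) = (-4879 + (-1235*(-1/744) + 968*(-1/2208)))*(-2607) = (-4879 + (1235/744 - 121/276))*(-2607) = (-4879 + 20903/17112)*(-2607) = -83468545/17112*(-2607) = 72534165605/5704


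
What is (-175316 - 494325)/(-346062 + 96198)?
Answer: 669641/249864 ≈ 2.6800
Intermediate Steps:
(-175316 - 494325)/(-346062 + 96198) = -669641/(-249864) = -669641*(-1/249864) = 669641/249864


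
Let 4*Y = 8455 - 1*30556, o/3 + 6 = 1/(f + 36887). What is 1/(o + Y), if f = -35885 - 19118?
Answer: -4529/25105380 ≈ -0.00018040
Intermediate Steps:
f = -55003
o = -326091/18116 (o = -18 + 3/(-55003 + 36887) = -18 + 3/(-18116) = -18 + 3*(-1/18116) = -18 - 3/18116 = -326091/18116 ≈ -18.000)
Y = -22101/4 (Y = (8455 - 1*30556)/4 = (8455 - 30556)/4 = (¼)*(-22101) = -22101/4 ≈ -5525.3)
1/(o + Y) = 1/(-326091/18116 - 22101/4) = 1/(-25105380/4529) = -4529/25105380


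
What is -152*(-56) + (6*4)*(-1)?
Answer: 8488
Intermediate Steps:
-152*(-56) + (6*4)*(-1) = 8512 + 24*(-1) = 8512 - 24 = 8488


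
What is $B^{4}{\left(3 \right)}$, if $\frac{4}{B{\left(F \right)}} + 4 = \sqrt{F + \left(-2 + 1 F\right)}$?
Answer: $16$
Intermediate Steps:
$B{\left(F \right)} = \frac{4}{-4 + \sqrt{-2 + 2 F}}$ ($B{\left(F \right)} = \frac{4}{-4 + \sqrt{F + \left(-2 + 1 F\right)}} = \frac{4}{-4 + \sqrt{F + \left(-2 + F\right)}} = \frac{4}{-4 + \sqrt{-2 + 2 F}}$)
$B^{4}{\left(3 \right)} = \left(\frac{4}{-4 + \sqrt{2} \sqrt{-1 + 3}}\right)^{4} = \left(\frac{4}{-4 + \sqrt{2} \sqrt{2}}\right)^{4} = \left(\frac{4}{-4 + 2}\right)^{4} = \left(\frac{4}{-2}\right)^{4} = \left(4 \left(- \frac{1}{2}\right)\right)^{4} = \left(-2\right)^{4} = 16$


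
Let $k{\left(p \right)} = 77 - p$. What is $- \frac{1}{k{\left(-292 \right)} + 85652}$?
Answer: $- \frac{1}{86021} \approx -1.1625 \cdot 10^{-5}$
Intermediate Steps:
$- \frac{1}{k{\left(-292 \right)} + 85652} = - \frac{1}{\left(77 - -292\right) + 85652} = - \frac{1}{\left(77 + 292\right) + 85652} = - \frac{1}{369 + 85652} = - \frac{1}{86021}$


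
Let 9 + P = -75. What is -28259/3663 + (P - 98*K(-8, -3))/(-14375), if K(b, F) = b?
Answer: -1486499/191475 ≈ -7.7634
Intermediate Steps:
P = -84 (P = -9 - 75 = -84)
-28259/3663 + (P - 98*K(-8, -3))/(-14375) = -28259/3663 + (-84 - 98*(-8))/(-14375) = -28259*1/3663 + (-84 + 784)*(-1/14375) = -2569/333 + 700*(-1/14375) = -2569/333 - 28/575 = -1486499/191475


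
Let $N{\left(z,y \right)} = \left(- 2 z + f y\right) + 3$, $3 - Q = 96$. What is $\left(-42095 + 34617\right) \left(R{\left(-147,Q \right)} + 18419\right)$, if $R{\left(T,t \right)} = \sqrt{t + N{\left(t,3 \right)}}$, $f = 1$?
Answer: $-137737282 - 22434 \sqrt{11} \approx -1.3781 \cdot 10^{8}$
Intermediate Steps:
$Q = -93$ ($Q = 3 - 96 = -93$)
$N{\left(z,y \right)} = 3 + y - 2 z$ ($N{\left(z,y \right)} = \left(- 2 z + 1 y\right) + 3 = \left(- 2 z + y\right) + 3 = \left(y - 2 z\right) + 3 = 3 + y - 2 z$)
$R{\left(T,t \right)} = \sqrt{6 - t}$ ($R{\left(T,t \right)} = \sqrt{t + \left(3 + 3 - 2 t\right)} = \sqrt{t - \left(-6 + 2 t\right)} = \sqrt{6 - t}$)
$\left(-42095 + 34617\right) \left(R{\left(-147,Q \right)} + 18419\right) = \left(-42095 + 34617\right) \left(\sqrt{6 - -93} + 18419\right) = - 7478 \left(\sqrt{6 + 93} + 18419\right) = - 7478 \left(\sqrt{99} + 18419\right) = - 7478 \left(3 \sqrt{11} + 18419\right) = - 7478 \left(18419 + 3 \sqrt{11}\right) = -137737282 - 22434 \sqrt{11}$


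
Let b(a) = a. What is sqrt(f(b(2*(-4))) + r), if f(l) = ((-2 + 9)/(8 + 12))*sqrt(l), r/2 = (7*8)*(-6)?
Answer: sqrt(-67200 + 70*I*sqrt(2))/10 ≈ 0.019094 + 25.923*I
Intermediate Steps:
r = -672 (r = 2*((7*8)*(-6)) = 2*(56*(-6)) = 2*(-336) = -672)
f(l) = 7*sqrt(l)/20 (f(l) = (7/20)*sqrt(l) = (7*(1/20))*sqrt(l) = 7*sqrt(l)/20)
sqrt(f(b(2*(-4))) + r) = sqrt(7*sqrt(2*(-4))/20 - 672) = sqrt(7*sqrt(-8)/20 - 672) = sqrt(7*(2*I*sqrt(2))/20 - 672) = sqrt(7*I*sqrt(2)/10 - 672) = sqrt(-672 + 7*I*sqrt(2)/10)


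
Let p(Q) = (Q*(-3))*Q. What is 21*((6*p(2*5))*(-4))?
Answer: 151200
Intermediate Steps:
p(Q) = -3*Q**2 (p(Q) = (-3*Q)*Q = -3*Q**2)
21*((6*p(2*5))*(-4)) = 21*((6*(-3*(2*5)**2))*(-4)) = 21*((6*(-3*10**2))*(-4)) = 21*((6*(-3*100))*(-4)) = 21*((6*(-300))*(-4)) = 21*(-1800*(-4)) = 21*7200 = 151200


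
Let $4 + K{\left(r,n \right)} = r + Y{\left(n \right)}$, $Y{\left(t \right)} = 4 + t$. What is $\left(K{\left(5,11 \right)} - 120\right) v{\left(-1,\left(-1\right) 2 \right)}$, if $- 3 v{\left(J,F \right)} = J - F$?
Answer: $\frac{104}{3} \approx 34.667$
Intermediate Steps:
$v{\left(J,F \right)} = - \frac{J}{3} + \frac{F}{3}$ ($v{\left(J,F \right)} = - \frac{J - F}{3} = - \frac{J}{3} + \frac{F}{3}$)
$K{\left(r,n \right)} = n + r$ ($K{\left(r,n \right)} = -4 + \left(r + \left(4 + n\right)\right) = -4 + \left(4 + n + r\right) = n + r$)
$\left(K{\left(5,11 \right)} - 120\right) v{\left(-1,\left(-1\right) 2 \right)} = \left(\left(11 + 5\right) - 120\right) \left(\left(- \frac{1}{3}\right) \left(-1\right) + \frac{\left(-1\right) 2}{3}\right) = \left(16 - 120\right) \left(\frac{1}{3} + \frac{1}{3} \left(-2\right)\right) = - 104 \left(\frac{1}{3} - \frac{2}{3}\right) = \left(-104\right) \left(- \frac{1}{3}\right) = \frac{104}{3}$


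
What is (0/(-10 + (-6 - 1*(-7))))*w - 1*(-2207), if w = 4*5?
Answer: 2207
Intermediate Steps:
w = 20
(0/(-10 + (-6 - 1*(-7))))*w - 1*(-2207) = (0/(-10 + (-6 - 1*(-7))))*20 - 1*(-2207) = (0/(-10 + (-6 + 7)))*20 + 2207 = (0/(-10 + 1))*20 + 2207 = (0/(-9))*20 + 2207 = (0*(-⅑))*20 + 2207 = 0*20 + 2207 = 0 + 2207 = 2207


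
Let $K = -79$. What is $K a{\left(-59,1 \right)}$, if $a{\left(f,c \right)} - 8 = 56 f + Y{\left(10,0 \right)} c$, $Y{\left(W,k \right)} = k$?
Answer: $260384$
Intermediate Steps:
$a{\left(f,c \right)} = 8 + 56 f$ ($a{\left(f,c \right)} = 8 + \left(56 f + 0 c\right) = 8 + \left(56 f + 0\right) = 8 + 56 f$)
$K a{\left(-59,1 \right)} = - 79 \left(8 + 56 \left(-59\right)\right) = - 79 \left(8 - 3304\right) = \left(-79\right) \left(-3296\right) = 260384$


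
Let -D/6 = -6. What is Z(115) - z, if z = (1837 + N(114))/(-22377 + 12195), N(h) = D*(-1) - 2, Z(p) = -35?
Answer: -354571/10182 ≈ -34.823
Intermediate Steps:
D = 36 (D = -6*(-6) = 36)
N(h) = -38 (N(h) = 36*(-1) - 2 = -36 - 2 = -38)
z = -1799/10182 (z = (1837 - 38)/(-22377 + 12195) = 1799/(-10182) = 1799*(-1/10182) = -1799/10182 ≈ -0.17668)
Z(115) - z = -35 - 1*(-1799/10182) = -35 + 1799/10182 = -354571/10182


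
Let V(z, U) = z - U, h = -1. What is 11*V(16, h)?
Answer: 187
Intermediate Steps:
11*V(16, h) = 11*(16 - 1*(-1)) = 11*(16 + 1) = 11*17 = 187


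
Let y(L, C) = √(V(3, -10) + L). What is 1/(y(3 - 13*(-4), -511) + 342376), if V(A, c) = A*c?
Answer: 1/342381 ≈ 2.9207e-6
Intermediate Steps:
y(L, C) = √(-30 + L) (y(L, C) = √(3*(-10) + L) = √(-30 + L))
1/(y(3 - 13*(-4), -511) + 342376) = 1/(√(-30 + (3 - 13*(-4))) + 342376) = 1/(√(-30 + (3 + 52)) + 342376) = 1/(√(-30 + 55) + 342376) = 1/(√25 + 342376) = 1/(5 + 342376) = 1/342381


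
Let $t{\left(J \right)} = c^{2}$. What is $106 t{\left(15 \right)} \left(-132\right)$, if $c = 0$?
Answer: $0$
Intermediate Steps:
$t{\left(J \right)} = 0$ ($t{\left(J \right)} = 0^{2} = 0$)
$106 t{\left(15 \right)} \left(-132\right) = 106 \cdot 0 \left(-132\right) = 0 \left(-132\right) = 0$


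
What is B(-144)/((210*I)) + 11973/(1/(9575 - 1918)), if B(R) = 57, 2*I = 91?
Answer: 291992076304/3185 ≈ 9.1677e+7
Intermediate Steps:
I = 91/2 (I = (1/2)*91 = 91/2 ≈ 45.500)
B(-144)/((210*I)) + 11973/(1/(9575 - 1918)) = 57/((210*(91/2))) + 11973/(1/(9575 - 1918)) = 57/9555 + 11973/(1/7657) = 57*(1/9555) + 11973/(1/7657) = 19/3185 + 11973*7657 = 19/3185 + 91677261 = 291992076304/3185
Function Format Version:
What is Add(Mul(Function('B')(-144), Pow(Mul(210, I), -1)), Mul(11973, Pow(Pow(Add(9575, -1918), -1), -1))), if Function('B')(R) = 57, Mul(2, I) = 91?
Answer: Rational(291992076304, 3185) ≈ 9.1677e+7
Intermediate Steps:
I = Rational(91, 2) (I = Mul(Rational(1, 2), 91) = Rational(91, 2) ≈ 45.500)
Add(Mul(Function('B')(-144), Pow(Mul(210, I), -1)), Mul(11973, Pow(Pow(Add(9575, -1918), -1), -1))) = Add(Mul(57, Pow(Mul(210, Rational(91, 2)), -1)), Mul(11973, Pow(Pow(Add(9575, -1918), -1), -1))) = Add(Mul(57, Pow(9555, -1)), Mul(11973, Pow(Pow(7657, -1), -1))) = Add(Mul(57, Rational(1, 9555)), Mul(11973, Pow(Rational(1, 7657), -1))) = Add(Rational(19, 3185), Mul(11973, 7657)) = Add(Rational(19, 3185), 91677261) = Rational(291992076304, 3185)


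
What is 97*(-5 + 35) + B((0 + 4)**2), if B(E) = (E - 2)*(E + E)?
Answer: 3358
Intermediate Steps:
B(E) = 2*E*(-2 + E) (B(E) = (-2 + E)*(2*E) = 2*E*(-2 + E))
97*(-5 + 35) + B((0 + 4)**2) = 97*(-5 + 35) + 2*(0 + 4)**2*(-2 + (0 + 4)**2) = 97*30 + 2*4**2*(-2 + 4**2) = 2910 + 2*16*(-2 + 16) = 2910 + 2*16*14 = 2910 + 448 = 3358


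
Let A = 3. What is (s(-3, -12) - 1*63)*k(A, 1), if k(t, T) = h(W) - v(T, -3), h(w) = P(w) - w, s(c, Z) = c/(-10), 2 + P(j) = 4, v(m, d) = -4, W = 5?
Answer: -627/10 ≈ -62.700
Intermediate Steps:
P(j) = 2 (P(j) = -2 + 4 = 2)
s(c, Z) = -c/10 (s(c, Z) = c*(-1/10) = -c/10)
h(w) = 2 - w
k(t, T) = 1 (k(t, T) = (2 - 1*5) - 1*(-4) = (2 - 5) + 4 = -3 + 4 = 1)
(s(-3, -12) - 1*63)*k(A, 1) = (-1/10*(-3) - 1*63)*1 = (3/10 - 63)*1 = -627/10*1 = -627/10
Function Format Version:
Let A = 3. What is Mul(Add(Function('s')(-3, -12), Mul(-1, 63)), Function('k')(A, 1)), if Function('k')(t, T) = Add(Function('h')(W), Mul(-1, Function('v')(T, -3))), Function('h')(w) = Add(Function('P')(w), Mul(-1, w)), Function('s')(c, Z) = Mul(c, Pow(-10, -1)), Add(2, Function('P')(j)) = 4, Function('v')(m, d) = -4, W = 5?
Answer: Rational(-627, 10) ≈ -62.700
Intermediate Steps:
Function('P')(j) = 2 (Function('P')(j) = Add(-2, 4) = 2)
Function('s')(c, Z) = Mul(Rational(-1, 10), c) (Function('s')(c, Z) = Mul(c, Rational(-1, 10)) = Mul(Rational(-1, 10), c))
Function('h')(w) = Add(2, Mul(-1, w))
Function('k')(t, T) = 1 (Function('k')(t, T) = Add(Add(2, Mul(-1, 5)), Mul(-1, -4)) = Add(Add(2, -5), 4) = Add(-3, 4) = 1)
Mul(Add(Function('s')(-3, -12), Mul(-1, 63)), Function('k')(A, 1)) = Mul(Add(Mul(Rational(-1, 10), -3), Mul(-1, 63)), 1) = Mul(Add(Rational(3, 10), -63), 1) = Mul(Rational(-627, 10), 1) = Rational(-627, 10)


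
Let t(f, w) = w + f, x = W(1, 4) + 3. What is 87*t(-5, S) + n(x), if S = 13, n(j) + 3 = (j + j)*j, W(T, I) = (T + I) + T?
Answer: 855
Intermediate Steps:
W(T, I) = I + 2*T (W(T, I) = (I + T) + T = I + 2*T)
x = 9 (x = (4 + 2*1) + 3 = (4 + 2) + 3 = 6 + 3 = 9)
n(j) = -3 + 2*j² (n(j) = -3 + (j + j)*j = -3 + (2*j)*j = -3 + 2*j²)
t(f, w) = f + w
87*t(-5, S) + n(x) = 87*(-5 + 13) + (-3 + 2*9²) = 87*8 + (-3 + 2*81) = 696 + (-3 + 162) = 696 + 159 = 855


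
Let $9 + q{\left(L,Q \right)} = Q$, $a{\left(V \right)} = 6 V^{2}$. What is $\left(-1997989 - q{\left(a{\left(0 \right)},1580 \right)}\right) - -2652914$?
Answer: $653354$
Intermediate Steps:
$q{\left(L,Q \right)} = -9 + Q$
$\left(-1997989 - q{\left(a{\left(0 \right)},1580 \right)}\right) - -2652914 = \left(-1997989 - \left(-9 + 1580\right)\right) - -2652914 = \left(-1997989 - 1571\right) + 2652914 = -1999560 + 2652914 = 653354$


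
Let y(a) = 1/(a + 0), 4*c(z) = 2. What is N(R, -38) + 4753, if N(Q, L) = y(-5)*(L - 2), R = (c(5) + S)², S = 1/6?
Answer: 4761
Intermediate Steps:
c(z) = ½ (c(z) = (¼)*2 = ½)
S = ⅙ ≈ 0.16667
R = 4/9 (R = (½ + ⅙)² = (⅔)² = 4/9 ≈ 0.44444)
y(a) = 1/a
N(Q, L) = ⅖ - L/5 (N(Q, L) = (L - 2)/(-5) = -(-2 + L)/5 = ⅖ - L/5)
N(R, -38) + 4753 = (⅖ - ⅕*(-38)) + 4753 = (⅖ + 38/5) + 4753 = 8 + 4753 = 4761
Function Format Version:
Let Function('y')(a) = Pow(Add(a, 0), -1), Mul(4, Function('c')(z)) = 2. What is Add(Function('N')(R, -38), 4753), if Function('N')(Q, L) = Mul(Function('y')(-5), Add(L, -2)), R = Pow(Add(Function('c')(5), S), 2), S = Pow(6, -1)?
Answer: 4761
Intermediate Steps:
Function('c')(z) = Rational(1, 2) (Function('c')(z) = Mul(Rational(1, 4), 2) = Rational(1, 2))
S = Rational(1, 6) ≈ 0.16667
R = Rational(4, 9) (R = Pow(Add(Rational(1, 2), Rational(1, 6)), 2) = Pow(Rational(2, 3), 2) = Rational(4, 9) ≈ 0.44444)
Function('y')(a) = Pow(a, -1)
Function('N')(Q, L) = Add(Rational(2, 5), Mul(Rational(-1, 5), L)) (Function('N')(Q, L) = Mul(Pow(-5, -1), Add(L, -2)) = Mul(Rational(-1, 5), Add(-2, L)) = Add(Rational(2, 5), Mul(Rational(-1, 5), L)))
Add(Function('N')(R, -38), 4753) = Add(Add(Rational(2, 5), Mul(Rational(-1, 5), -38)), 4753) = Add(Add(Rational(2, 5), Rational(38, 5)), 4753) = Add(8, 4753) = 4761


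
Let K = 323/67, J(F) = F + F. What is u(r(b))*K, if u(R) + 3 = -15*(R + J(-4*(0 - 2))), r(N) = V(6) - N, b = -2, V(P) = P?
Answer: -117249/67 ≈ -1750.0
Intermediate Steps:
r(N) = 6 - N
J(F) = 2*F
u(R) = -243 - 15*R (u(R) = -3 - 15*(R + 2*(-4*(0 - 2))) = -3 - 15*(R + 2*(-4*(-2))) = -3 - 15*(R + 2*8) = -3 - 15*(R + 16) = -3 - 15*(16 + R) = -3 + (-240 - 15*R) = -243 - 15*R)
K = 323/67 (K = 323*(1/67) = 323/67 ≈ 4.8209)
u(r(b))*K = (-243 - 15*(6 - 1*(-2)))*(323/67) = (-243 - 15*(6 + 2))*(323/67) = (-243 - 15*8)*(323/67) = (-243 - 120)*(323/67) = -363*323/67 = -117249/67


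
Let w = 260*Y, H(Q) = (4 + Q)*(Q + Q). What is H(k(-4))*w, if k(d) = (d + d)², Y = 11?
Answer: 24893440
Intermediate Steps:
k(d) = 4*d² (k(d) = (2*d)² = 4*d²)
H(Q) = 2*Q*(4 + Q) (H(Q) = (4 + Q)*(2*Q) = 2*Q*(4 + Q))
w = 2860 (w = 260*11 = 2860)
H(k(-4))*w = (2*(4*(-4)²)*(4 + 4*(-4)²))*2860 = (2*(4*16)*(4 + 4*16))*2860 = (2*64*(4 + 64))*2860 = (2*64*68)*2860 = 8704*2860 = 24893440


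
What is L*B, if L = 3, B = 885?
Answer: 2655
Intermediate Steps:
L*B = 3*885 = 2655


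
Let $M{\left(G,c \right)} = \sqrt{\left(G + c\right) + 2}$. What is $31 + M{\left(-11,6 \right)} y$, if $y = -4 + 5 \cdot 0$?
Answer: $31 - 4 i \sqrt{3} \approx 31.0 - 6.9282 i$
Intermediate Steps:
$M{\left(G,c \right)} = \sqrt{2 + G + c}$
$y = -4$ ($y = -4 + 0 = -4$)
$31 + M{\left(-11,6 \right)} y = 31 + \sqrt{2 - 11 + 6} \left(-4\right) = 31 + \sqrt{-3} \left(-4\right) = 31 + i \sqrt{3} \left(-4\right) = 31 - 4 i \sqrt{3}$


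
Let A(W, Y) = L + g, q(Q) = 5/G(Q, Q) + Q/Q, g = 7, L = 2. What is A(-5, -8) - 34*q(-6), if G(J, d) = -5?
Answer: 9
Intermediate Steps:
q(Q) = 0 (q(Q) = 5/(-5) + Q/Q = 5*(-⅕) + 1 = -1 + 1 = 0)
A(W, Y) = 9 (A(W, Y) = 2 + 7 = 9)
A(-5, -8) - 34*q(-6) = 9 - 34*0 = 9 + 0 = 9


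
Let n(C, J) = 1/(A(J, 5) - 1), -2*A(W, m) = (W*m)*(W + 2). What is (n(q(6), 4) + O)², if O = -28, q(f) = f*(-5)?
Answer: 2920681/3721 ≈ 784.92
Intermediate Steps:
A(W, m) = -W*m*(2 + W)/2 (A(W, m) = -W*m*(W + 2)/2 = -W*m*(2 + W)/2)
q(f) = -5*f
n(C, J) = 1/(-1 - 5*J*(2 + J)/2) (n(C, J) = 1/(-½*J*5*(2 + J) - 1) = 1/(-5*J*(2 + J)/2 - 1) = 1/(-1 - 5*J*(2 + J)/2))
(n(q(6), 4) + O)² = (-2/(2 + 5*4*(2 + 4)) - 28)² = (-2/(2 + 5*4*6) - 28)² = (-2/(2 + 120) - 28)² = (-2/122 - 28)² = (-2*1/122 - 28)² = (-1/61 - 28)² = (-1709/61)² = 2920681/3721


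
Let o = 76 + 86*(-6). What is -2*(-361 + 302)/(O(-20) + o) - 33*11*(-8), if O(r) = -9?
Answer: 1303778/449 ≈ 2903.7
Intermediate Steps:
o = -440 (o = 76 - 516 = -440)
-2*(-361 + 302)/(O(-20) + o) - 33*11*(-8) = -2*(-361 + 302)/(-9 - 440) - 33*11*(-8) = -(-118)/(-449) - 363*(-8) = -(-118)*(-1)/449 + 2904 = -2*59/449 + 2904 = -118/449 + 2904 = 1303778/449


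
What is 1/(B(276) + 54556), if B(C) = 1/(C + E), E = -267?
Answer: 9/491005 ≈ 1.8330e-5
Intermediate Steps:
B(C) = 1/(-267 + C) (B(C) = 1/(C - 267) = 1/(-267 + C))
1/(B(276) + 54556) = 1/(1/(-267 + 276) + 54556) = 1/(1/9 + 54556) = 1/(⅑ + 54556) = 1/(491005/9) = 9/491005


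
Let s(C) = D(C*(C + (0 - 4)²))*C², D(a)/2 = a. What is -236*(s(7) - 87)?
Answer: -3703076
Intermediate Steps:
D(a) = 2*a
s(C) = 2*C³*(16 + C) (s(C) = (2*(C*(C + (0 - 4)²)))*C² = (2*(C*(C + (-4)²)))*C² = (2*(C*(C + 16)))*C² = (2*(C*(16 + C)))*C² = (2*C*(16 + C))*C² = 2*C³*(16 + C))
-236*(s(7) - 87) = -236*(2*7³*(16 + 7) - 87) = -236*(2*343*23 - 87) = -236*(15778 - 87) = -236*15691 = -3703076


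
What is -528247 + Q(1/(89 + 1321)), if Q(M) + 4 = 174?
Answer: -528077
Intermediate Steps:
Q(M) = 170 (Q(M) = -4 + 174 = 170)
-528247 + Q(1/(89 + 1321)) = -528247 + 170 = -528077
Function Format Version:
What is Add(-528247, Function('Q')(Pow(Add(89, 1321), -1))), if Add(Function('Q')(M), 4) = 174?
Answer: -528077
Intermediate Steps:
Function('Q')(M) = 170 (Function('Q')(M) = Add(-4, 174) = 170)
Add(-528247, Function('Q')(Pow(Add(89, 1321), -1))) = Add(-528247, 170) = -528077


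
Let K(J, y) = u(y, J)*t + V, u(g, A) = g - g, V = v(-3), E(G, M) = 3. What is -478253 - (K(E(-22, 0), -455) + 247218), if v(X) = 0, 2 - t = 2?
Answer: -725471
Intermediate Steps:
t = 0 (t = 2 - 1*2 = 2 - 2 = 0)
V = 0
u(g, A) = 0
K(J, y) = 0 (K(J, y) = 0*0 + 0 = 0 + 0 = 0)
-478253 - (K(E(-22, 0), -455) + 247218) = -478253 - (0 + 247218) = -478253 - 1*247218 = -478253 - 247218 = -725471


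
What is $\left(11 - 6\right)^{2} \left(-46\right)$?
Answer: $-1150$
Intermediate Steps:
$\left(11 - 6\right)^{2} \left(-46\right) = 5^{2} \left(-46\right) = 25 \left(-46\right) = -1150$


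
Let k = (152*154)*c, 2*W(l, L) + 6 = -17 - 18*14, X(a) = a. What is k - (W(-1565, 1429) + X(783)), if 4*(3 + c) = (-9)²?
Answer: 806285/2 ≈ 4.0314e+5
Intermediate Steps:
c = 69/4 (c = -3 + (¼)*(-9)² = -3 + (¼)*81 = -3 + 81/4 = 69/4 ≈ 17.250)
W(l, L) = -275/2 (W(l, L) = -3 + (-17 - 18*14)/2 = -3 + (-17 - 252)/2 = -3 + (½)*(-269) = -3 - 269/2 = -275/2)
k = 403788 (k = (152*154)*(69/4) = 23408*(69/4) = 403788)
k - (W(-1565, 1429) + X(783)) = 403788 - (-275/2 + 783) = 403788 - 1*1291/2 = 403788 - 1291/2 = 806285/2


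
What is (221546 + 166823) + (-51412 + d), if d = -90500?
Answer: 246457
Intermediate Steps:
(221546 + 166823) + (-51412 + d) = (221546 + 166823) + (-51412 - 90500) = 388369 - 141912 = 246457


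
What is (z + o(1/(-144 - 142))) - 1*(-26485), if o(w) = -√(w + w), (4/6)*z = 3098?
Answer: 31132 - I*√143/143 ≈ 31132.0 - 0.083624*I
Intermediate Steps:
z = 4647 (z = (3/2)*3098 = 4647)
o(w) = -√2*√w (o(w) = -√(2*w) = -√2*√w)
(z + o(1/(-144 - 142))) - 1*(-26485) = (4647 - √2*√(1/(-144 - 142))) - 1*(-26485) = (4647 - √2*√(1/(-286))) + 26485 = (4647 - √2*√(-1/286)) + 26485 = (4647 - √2*I*√286/286) + 26485 = (4647 - I*√143/143) + 26485 = 31132 - I*√143/143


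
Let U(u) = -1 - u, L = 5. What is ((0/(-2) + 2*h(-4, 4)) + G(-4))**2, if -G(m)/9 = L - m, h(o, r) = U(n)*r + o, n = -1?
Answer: 7921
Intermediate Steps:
h(o, r) = o (h(o, r) = (-1 - 1*(-1))*r + o = (-1 + 1)*r + o = 0*r + o = 0 + o = o)
G(m) = -45 + 9*m (G(m) = -9*(5 - m) = -45 + 9*m)
((0/(-2) + 2*h(-4, 4)) + G(-4))**2 = ((0/(-2) + 2*(-4)) + (-45 + 9*(-4)))**2 = ((0*(-1/2) - 8) + (-45 - 36))**2 = ((0 - 8) - 81)**2 = (-8 - 81)**2 = (-89)**2 = 7921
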